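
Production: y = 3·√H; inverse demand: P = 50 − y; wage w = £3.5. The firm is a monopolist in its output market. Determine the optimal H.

Marginal revenue from the inverse demand is MR = 50 − 2y.
The marginal product is MP_H = 1.5·H^(-1/2).
A monopolist hires until marginal revenue product equals the wage: MR·MP_H = w.
At H, y = 3·√H. Substituting and solving: (50 − 6·√H)·1.5·H^(-1/2) = 3.5 gives H = 36.

H* = 36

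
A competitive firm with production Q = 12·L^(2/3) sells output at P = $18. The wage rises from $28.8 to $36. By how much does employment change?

From P·MP_L = w with MP_L = 8·L^(-1/3), the labor demand is L(w) = (144/w)^(3).
At w = 28.8: L = 125. At w = 36: L = 64.
ΔL = 64 − 125 = -61.

ΔL = -61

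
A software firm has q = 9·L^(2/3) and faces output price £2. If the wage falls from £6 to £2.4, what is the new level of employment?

From P·MP_L = w with MP_L = 6·L^(-1/3), the labor demand is L(w) = (12/w)^(3).
At w = 6: L = 8. At w = 2.4: L = 125.

L* = 125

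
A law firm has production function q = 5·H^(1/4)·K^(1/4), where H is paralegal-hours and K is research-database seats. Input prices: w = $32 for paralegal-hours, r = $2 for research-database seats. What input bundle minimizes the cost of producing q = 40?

Cost minimization requires the marginal rate of technical substitution to equal the input-price ratio: MP_H/MP_K = w/r.
Here MP_H/MP_K = (1/4)·(K/H)/(1/4) = (K/H). Setting this equal to 32/2 = 16 gives K = 16H.
Substituting into q = 40: 5·H^(1/4)·(16H)^(1/4) = 40.
Solving, H = 16 and K = 256.

H* = 16, K* = 256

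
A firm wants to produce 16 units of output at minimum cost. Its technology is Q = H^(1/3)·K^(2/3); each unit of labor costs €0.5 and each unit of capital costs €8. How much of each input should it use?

Cost minimization requires the marginal rate of technical substitution to equal the input-price ratio: MP_H/MP_K = w/r.
Here MP_H/MP_K = (1/3)·(K/H)/(2/3) = 0.5·(K/H). Setting this equal to 0.5/8 = 0.0625 gives K = 0.125H.
Substituting into Q = 16: H^(1/3)·(0.125H)^(2/3) = 16.
Solving, H = 64 and K = 8.

H* = 64, K* = 8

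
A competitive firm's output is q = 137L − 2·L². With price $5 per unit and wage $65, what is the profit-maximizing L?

L* = 31

The marginal product of L is MP_L = 137 − 4L.
A price-taking firm hires until the value of the marginal product equals the wage: P·MP_L = w, so 5·(137 − 4L) = 65.
Then 137 − 4L = 13, giving L = 31.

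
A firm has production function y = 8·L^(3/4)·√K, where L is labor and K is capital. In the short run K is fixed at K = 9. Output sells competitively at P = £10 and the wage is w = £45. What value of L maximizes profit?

L* = 256

With K = 9, MP_L = (3/4)·8·L^(-1/4)·9^(1/2) = 18·L^(-1/4).
Profit maximization for a price taker requires P·MP_L = w: 10·18·L^(-1/4) = 45.
So L^(-1/4) = 0.25, which gives L = 256.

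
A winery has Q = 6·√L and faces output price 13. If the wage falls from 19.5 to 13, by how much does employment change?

From P·MP_L = w with MP_L = 3·L^(-1/2), the labor demand is L(w) = (39/w)^(2).
At w = 19.5: L = 4. At w = 13: L = 9.
ΔL = 9 − 4 = 5.

ΔL = 5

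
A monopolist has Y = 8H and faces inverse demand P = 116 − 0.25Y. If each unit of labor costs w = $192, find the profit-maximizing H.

H* = 23

Marginal revenue from the inverse demand is MR = 116 − 0.5Y.
The marginal product is MP_H = 8.
A monopolist hires until marginal revenue product equals the wage: MR·MP_H = w.
(116 − 4H)·8 = 192, so H = 23.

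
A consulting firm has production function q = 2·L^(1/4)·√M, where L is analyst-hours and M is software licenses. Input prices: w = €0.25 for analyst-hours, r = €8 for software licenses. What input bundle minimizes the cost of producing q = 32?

Cost minimization requires the marginal rate of technical substitution to equal the input-price ratio: MP_L/MP_M = w/r.
Here MP_L/MP_M = (1/4)·(M/L)/(1/2) = 0.5·(M/L). Setting this equal to 0.25/8 = 0.03125 gives M = 0.0625L.
Substituting into q = 32: 2·L^(1/4)·(0.0625L)^(1/2) = 32.
Solving, L = 256 and M = 16.

L* = 256, M* = 16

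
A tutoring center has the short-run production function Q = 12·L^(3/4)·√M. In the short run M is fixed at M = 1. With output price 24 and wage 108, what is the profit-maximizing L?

With M = 1, MP_L = (3/4)·12·L^(-1/4)·1^(1/2) = 9·L^(-1/4).
Profit maximization for a price taker requires P·MP_L = w: 24·9·L^(-1/4) = 108.
So L^(-1/4) = 0.5, which gives L = 16.

L* = 16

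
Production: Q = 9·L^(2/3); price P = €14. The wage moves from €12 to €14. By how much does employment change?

ΔL = -127

From P·MP_L = w with MP_L = 6·L^(-1/3), the labor demand is L(w) = (84/w)^(3).
At w = 12: L = 343. At w = 14: L = 216.
ΔL = 216 − 343 = -127.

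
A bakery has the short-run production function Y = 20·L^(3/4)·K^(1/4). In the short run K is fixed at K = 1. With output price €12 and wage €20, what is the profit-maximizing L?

With K = 1, MP_L = (3/4)·20·L^(-1/4)·1^(1/4) = 15·L^(-1/4).
Profit maximization for a price taker requires P·MP_L = w: 12·15·L^(-1/4) = 20.
So L^(-1/4) = 1/9, which gives L = 6561.

L* = 6561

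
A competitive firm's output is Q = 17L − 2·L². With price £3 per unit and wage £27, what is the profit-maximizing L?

The marginal product of L is MP_L = 17 − 4L.
A price-taking firm hires until the value of the marginal product equals the wage: P·MP_L = w, so 3·(17 − 4L) = 27.
Then 17 − 4L = 9, giving L = 2.

L* = 2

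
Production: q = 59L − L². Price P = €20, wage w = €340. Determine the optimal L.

The marginal product of L is MP_L = 59 − 2L.
A price-taking firm hires until the value of the marginal product equals the wage: P·MP_L = w, so 20·(59 − 2L) = 340.
Then 59 − 2L = 17, giving L = 21.

L* = 21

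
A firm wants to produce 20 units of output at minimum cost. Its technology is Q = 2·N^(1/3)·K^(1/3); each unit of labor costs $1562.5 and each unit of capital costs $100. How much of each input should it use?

N* = 8, K* = 125

Cost minimization requires the marginal rate of technical substitution to equal the input-price ratio: MP_N/MP_K = w/r.
Here MP_N/MP_K = (1/3)·(K/N)/(1/3) = (K/N). Setting this equal to 1562.5/100 = 15.625 gives K = 15.625N.
Substituting into Q = 20: 2·N^(1/3)·(15.625N)^(1/3) = 20.
Solving, N = 8 and K = 125.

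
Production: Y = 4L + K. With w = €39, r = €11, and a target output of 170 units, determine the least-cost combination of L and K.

The inputs are perfect substitutes, so the firm uses whichever has the lower cost per unit of output.
Cost per unit of output via L is 9.75; via K it is 11. L is cheaper.
Producing Y = 170 with L alone: L = 42.5, K = 0.

L* = 42.5, K* = 0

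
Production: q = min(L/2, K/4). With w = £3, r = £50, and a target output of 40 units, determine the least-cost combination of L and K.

With a fixed-proportions technology, the cost-minimizing bundle uses no slack in either input: L/2 = K/4 = q.
So L = 2·40 = 80 and K = 4·40 = 160.

L* = 80, K* = 160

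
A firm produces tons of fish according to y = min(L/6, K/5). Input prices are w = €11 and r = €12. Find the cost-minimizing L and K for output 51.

With a fixed-proportions technology, the cost-minimizing bundle uses no slack in either input: L/6 = K/5 = y.
So L = 6·51 = 306 and K = 5·51 = 255.

L* = 306, K* = 255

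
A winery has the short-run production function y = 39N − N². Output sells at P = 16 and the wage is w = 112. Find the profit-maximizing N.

The marginal product of N is MP_N = 39 − 2N.
A price-taking firm hires until the value of the marginal product equals the wage: P·MP_N = w, so 16·(39 − 2N) = 112.
Then 39 − 2N = 7, giving N = 16.

N* = 16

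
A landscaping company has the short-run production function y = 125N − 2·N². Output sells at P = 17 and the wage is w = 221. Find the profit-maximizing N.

N* = 28

The marginal product of N is MP_N = 125 − 4N.
A price-taking firm hires until the value of the marginal product equals the wage: P·MP_N = w, so 17·(125 − 4N) = 221.
Then 125 − 4N = 13, giving N = 28.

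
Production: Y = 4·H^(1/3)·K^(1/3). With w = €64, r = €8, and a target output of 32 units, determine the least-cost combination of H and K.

H* = 8, K* = 64

Cost minimization requires the marginal rate of technical substitution to equal the input-price ratio: MP_H/MP_K = w/r.
Here MP_H/MP_K = (1/3)·(K/H)/(1/3) = (K/H). Setting this equal to 64/8 = 8 gives K = 8H.
Substituting into Y = 32: 4·H^(1/3)·(8H)^(1/3) = 32.
Solving, H = 8 and K = 64.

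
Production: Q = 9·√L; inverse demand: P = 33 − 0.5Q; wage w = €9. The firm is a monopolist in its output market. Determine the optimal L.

L* = 9

Marginal revenue from the inverse demand is MR = 33 − Q.
The marginal product is MP_L = 4.5·L^(-1/2).
A monopolist hires until marginal revenue product equals the wage: MR·MP_L = w.
At L, Q = 9·√L. Substituting and solving: (33 − 9·√L)·4.5·L^(-1/2) = 9 gives L = 9.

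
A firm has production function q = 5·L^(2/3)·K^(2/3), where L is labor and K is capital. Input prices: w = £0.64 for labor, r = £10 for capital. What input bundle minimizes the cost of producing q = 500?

Cost minimization requires the marginal rate of technical substitution to equal the input-price ratio: MP_L/MP_K = w/r.
Here MP_L/MP_K = (2/3)·(K/L)/(2/3) = (K/L). Setting this equal to 0.64/10 = 0.064 gives K = 0.064L.
Substituting into q = 500: 5·L^(2/3)·(0.064L)^(2/3) = 500.
Solving, L = 125 and K = 8.

L* = 125, K* = 8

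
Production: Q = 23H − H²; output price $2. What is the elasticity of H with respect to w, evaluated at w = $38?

ε = -4.75

From P·MP_H = w with MP_H = 23 − 2H, labor demand is H(w) = (23 − w/2)/2.
dH/dw = −1/(4) = -0.25.
At w = 38, H = 2, so ε = (dH/dw)·(w/H) = (-0.25)·(38/2) = -4.75.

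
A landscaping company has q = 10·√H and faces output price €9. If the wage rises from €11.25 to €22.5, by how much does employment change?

ΔH = -12

From P·MP_H = w with MP_H = 5·H^(-1/2), the labor demand is H(w) = (45/w)^(2).
At w = 11.25: H = 16. At w = 22.5: H = 4.
ΔH = 4 − 16 = -12.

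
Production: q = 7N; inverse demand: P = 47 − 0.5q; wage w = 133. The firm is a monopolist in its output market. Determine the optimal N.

Marginal revenue from the inverse demand is MR = 47 − q.
The marginal product is MP_N = 7.
A monopolist hires until marginal revenue product equals the wage: MR·MP_N = w.
(47 − 7N)·7 = 133, so N = 4.

N* = 4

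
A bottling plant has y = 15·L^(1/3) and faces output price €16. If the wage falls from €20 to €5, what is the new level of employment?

From P·MP_L = w with MP_L = 5·L^(-2/3), the labor demand is L(w) = (80/w)^(3/2).
At w = 20: L = 8. At w = 5: L = 64.

L* = 64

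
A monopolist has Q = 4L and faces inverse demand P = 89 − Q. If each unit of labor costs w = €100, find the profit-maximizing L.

Marginal revenue from the inverse demand is MR = 89 − 2Q.
The marginal product is MP_L = 4.
A monopolist hires until marginal revenue product equals the wage: MR·MP_L = w.
(89 − 8L)·4 = 100, so L = 8.

L* = 8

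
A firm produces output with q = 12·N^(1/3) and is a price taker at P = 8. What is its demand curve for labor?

MP_N = (1/3)·12·N^(-2/3) = 4·N^(-2/3).
Setting P·MP_N = w: 32·N^(-2/3) = w.
Solving for N: N^(-2/3) = w/32, so N = (32/w)^(3/2).

N(w) = (32/w)^(3/2)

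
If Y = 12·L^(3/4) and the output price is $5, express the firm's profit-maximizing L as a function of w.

MP_L = (3/4)·12·L^(-1/4) = 9·L^(-1/4).
Setting P·MP_L = w: 45·L^(-1/4) = w.
Solving for L: L^(-1/4) = w/45, so L = (45/w)^(4).

L(w) = 4100625/w^(4)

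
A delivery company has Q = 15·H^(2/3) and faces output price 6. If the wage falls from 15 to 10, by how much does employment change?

From P·MP_H = w with MP_H = 10·H^(-1/3), the labor demand is H(w) = (60/w)^(3).
At w = 15: H = 64. At w = 10: H = 216.
ΔH = 216 − 64 = 152.

ΔH = 152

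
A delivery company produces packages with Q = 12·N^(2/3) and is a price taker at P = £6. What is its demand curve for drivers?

MP_N = (2/3)·12·N^(-1/3) = 8·N^(-1/3).
Setting P·MP_N = w: 48·N^(-1/3) = w.
Solving for N: N^(-1/3) = w/48, so N = (48/w)^(3).

N(w) = 110592/w³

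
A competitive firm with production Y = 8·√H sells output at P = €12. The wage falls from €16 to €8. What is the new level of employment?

From P·MP_H = w with MP_H = 4·H^(-1/2), the labor demand is H(w) = (48/w)^(2).
At w = 16: H = 9. At w = 8: H = 36.

H* = 36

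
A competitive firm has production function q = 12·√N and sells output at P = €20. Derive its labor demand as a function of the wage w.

N(w) = 14400/w²

MP_N = (1/2)·12·N^(-1/2) = 6·N^(-1/2).
Setting P·MP_N = w: 120·N^(-1/2) = w.
Solving for N: N^(-1/2) = w/120, so N = (120/w)^(2).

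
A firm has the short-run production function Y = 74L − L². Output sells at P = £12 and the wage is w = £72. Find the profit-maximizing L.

The marginal product of L is MP_L = 74 − 2L.
A price-taking firm hires until the value of the marginal product equals the wage: P·MP_L = w, so 12·(74 − 2L) = 72.
Then 74 − 2L = 6, giving L = 34.

L* = 34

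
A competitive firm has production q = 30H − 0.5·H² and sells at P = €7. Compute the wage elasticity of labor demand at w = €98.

From P·MP_H = w with MP_H = 30 − H, labor demand is H(w) = 30 − w/7.
dH/dw = −1/(7) = -1/7.
At w = 98, H = 16, so ε = (dH/dw)·(w/H) = (-1/7)·(98/16) = -0.875.

ε = -0.875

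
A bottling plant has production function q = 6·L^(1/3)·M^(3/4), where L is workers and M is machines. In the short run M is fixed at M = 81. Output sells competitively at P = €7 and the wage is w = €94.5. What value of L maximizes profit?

With M = 81, MP_L = (1/3)·6·L^(-2/3)·81^(3/4) = 54·L^(-2/3).
Profit maximization for a price taker requires P·MP_L = w: 7·54·L^(-2/3) = 94.5.
So L^(-2/3) = 0.25, which gives L = 8.

L* = 8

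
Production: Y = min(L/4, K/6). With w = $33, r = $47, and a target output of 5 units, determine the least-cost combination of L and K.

With a fixed-proportions technology, the cost-minimizing bundle uses no slack in either input: L/4 = K/6 = Y.
So L = 4·5 = 20 and K = 6·5 = 30.

L* = 20, K* = 30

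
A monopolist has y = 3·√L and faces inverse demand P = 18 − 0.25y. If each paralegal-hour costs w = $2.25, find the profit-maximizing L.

L* = 36

Marginal revenue from the inverse demand is MR = 18 − 0.5y.
The marginal product is MP_L = 1.5·L^(-1/2).
A monopolist hires until marginal revenue product equals the wage: MR·MP_L = w.
At L, y = 3·√L. Substituting and solving: (18 − 1.5·√L)·1.5·L^(-1/2) = 2.25 gives L = 36.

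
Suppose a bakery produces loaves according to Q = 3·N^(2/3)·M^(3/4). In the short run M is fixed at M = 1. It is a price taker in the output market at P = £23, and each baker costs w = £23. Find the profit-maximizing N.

N* = 8

With M = 1, MP_N = (2/3)·3·N^(-1/3)·1^(3/4) = 2·N^(-1/3).
Profit maximization for a price taker requires P·MP_N = w: 23·2·N^(-1/3) = 23.
So N^(-1/3) = 0.5, which gives N = 8.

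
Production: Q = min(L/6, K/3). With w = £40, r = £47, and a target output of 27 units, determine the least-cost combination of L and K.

L* = 162, K* = 81

With a fixed-proportions technology, the cost-minimizing bundle uses no slack in either input: L/6 = K/3 = Q.
So L = 6·27 = 162 and K = 3·27 = 81.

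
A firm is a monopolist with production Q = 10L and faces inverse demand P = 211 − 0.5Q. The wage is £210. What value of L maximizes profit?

Marginal revenue from the inverse demand is MR = 211 − Q.
The marginal product is MP_L = 10.
A monopolist hires until marginal revenue product equals the wage: MR·MP_L = w.
(211 − 10L)·10 = 210, so L = 19.

L* = 19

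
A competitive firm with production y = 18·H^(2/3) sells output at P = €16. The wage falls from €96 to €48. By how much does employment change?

ΔH = 56

From P·MP_H = w with MP_H = 12·H^(-1/3), the labor demand is H(w) = (192/w)^(3).
At w = 96: H = 8. At w = 48: H = 64.
ΔH = 64 − 8 = 56.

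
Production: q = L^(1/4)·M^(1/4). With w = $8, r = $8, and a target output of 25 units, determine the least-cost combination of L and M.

L* = 625, M* = 625

Cost minimization requires the marginal rate of technical substitution to equal the input-price ratio: MP_L/MP_M = w/r.
Here MP_L/MP_M = (1/4)·(M/L)/(1/4) = (M/L). Setting this equal to 8/8 = 1 gives M = L.
Substituting into q = 25: L^(1/4)·(L)^(1/4) = 25.
Solving, L = 625 and M = 625.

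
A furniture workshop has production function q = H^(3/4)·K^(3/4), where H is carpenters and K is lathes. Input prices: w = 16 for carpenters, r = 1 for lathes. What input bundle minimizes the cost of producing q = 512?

Cost minimization requires the marginal rate of technical substitution to equal the input-price ratio: MP_H/MP_K = w/r.
Here MP_H/MP_K = (3/4)·(K/H)/(3/4) = (K/H). Setting this equal to 16/1 = 16 gives K = 16H.
Substituting into q = 512: H^(3/4)·(16H)^(3/4) = 512.
Solving, H = 16 and K = 256.

H* = 16, K* = 256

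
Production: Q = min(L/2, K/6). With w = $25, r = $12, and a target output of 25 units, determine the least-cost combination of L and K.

With a fixed-proportions technology, the cost-minimizing bundle uses no slack in either input: L/2 = K/6 = Q.
So L = 2·25 = 50 and K = 6·25 = 150.

L* = 50, K* = 150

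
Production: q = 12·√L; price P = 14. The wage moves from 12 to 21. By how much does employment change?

From P·MP_L = w with MP_L = 6·L^(-1/2), the labor demand is L(w) = (84/w)^(2).
At w = 12: L = 49. At w = 21: L = 16.
ΔL = 16 − 49 = -33.

ΔL = -33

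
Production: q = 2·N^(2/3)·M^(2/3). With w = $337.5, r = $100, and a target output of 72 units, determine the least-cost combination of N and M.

N* = 8, M* = 27

Cost minimization requires the marginal rate of technical substitution to equal the input-price ratio: MP_N/MP_M = w/r.
Here MP_N/MP_M = (2/3)·(M/N)/(2/3) = (M/N). Setting this equal to 337.5/100 = 3.375 gives M = 3.375N.
Substituting into q = 72: 2·N^(2/3)·(3.375N)^(2/3) = 72.
Solving, N = 8 and M = 27.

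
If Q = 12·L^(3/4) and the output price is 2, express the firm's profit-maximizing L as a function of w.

MP_L = (3/4)·12·L^(-1/4) = 9·L^(-1/4).
Setting P·MP_L = w: 18·L^(-1/4) = w.
Solving for L: L^(-1/4) = w/18, so L = (18/w)^(4).

L(w) = 104976/w^(4)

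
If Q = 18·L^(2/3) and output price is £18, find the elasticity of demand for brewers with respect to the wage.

ε = -3

MP_L = (2/3)·18·L^(-1/3), so P·MP_L = w gives 216·L^(-1/3) = w.
Solving, L(w) = (216/w)^(3). This is a constant-elasticity form: L ∝ w^(−3), so ε = −3.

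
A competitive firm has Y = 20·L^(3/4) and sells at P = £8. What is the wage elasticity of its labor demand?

ε = -4

MP_L = (3/4)·20·L^(-1/4), so P·MP_L = w gives 120·L^(-1/4) = w.
Solving, L(w) = (120/w)^(4). This is a constant-elasticity form: L ∝ w^(−4), so ε = −4.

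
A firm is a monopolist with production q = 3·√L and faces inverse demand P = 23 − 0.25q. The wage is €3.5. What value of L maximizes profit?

L* = 36

Marginal revenue from the inverse demand is MR = 23 − 0.5q.
The marginal product is MP_L = 1.5·L^(-1/2).
A monopolist hires until marginal revenue product equals the wage: MR·MP_L = w.
At L, q = 3·√L. Substituting and solving: (23 − 1.5·√L)·1.5·L^(-1/2) = 3.5 gives L = 36.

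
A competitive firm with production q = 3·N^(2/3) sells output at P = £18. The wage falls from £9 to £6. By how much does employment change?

From P·MP_N = w with MP_N = 2·N^(-1/3), the labor demand is N(w) = (36/w)^(3).
At w = 9: N = 64. At w = 6: N = 216.
ΔN = 216 − 64 = 152.

ΔN = 152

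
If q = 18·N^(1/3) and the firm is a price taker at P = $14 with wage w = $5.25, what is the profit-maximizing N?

N* = 64

MP_N = (1/3)·18·N^(-2/3) = 6·N^(-2/3).
Profit maximization for a price taker requires P·MP_N = w: 14·6·N^(-2/3) = 5.25.
So N^(-2/3) = 0.0625, which gives N = 64.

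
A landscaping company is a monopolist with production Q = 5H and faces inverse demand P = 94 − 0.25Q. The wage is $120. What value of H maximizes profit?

H* = 28

Marginal revenue from the inverse demand is MR = 94 − 0.5Q.
The marginal product is MP_H = 5.
A monopolist hires until marginal revenue product equals the wage: MR·MP_H = w.
(94 − 2.5H)·5 = 120, so H = 28.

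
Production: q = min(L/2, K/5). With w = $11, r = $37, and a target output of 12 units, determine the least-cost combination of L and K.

With a fixed-proportions technology, the cost-minimizing bundle uses no slack in either input: L/2 = K/5 = q.
So L = 2·12 = 24 and K = 5·12 = 60.

L* = 24, K* = 60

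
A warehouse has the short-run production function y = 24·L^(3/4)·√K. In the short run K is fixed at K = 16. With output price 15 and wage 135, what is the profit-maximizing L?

L* = 4096

With K = 16, MP_L = (3/4)·24·L^(-1/4)·16^(1/2) = 72·L^(-1/4).
Profit maximization for a price taker requires P·MP_L = w: 15·72·L^(-1/4) = 135.
So L^(-1/4) = 0.125, which gives L = 4096.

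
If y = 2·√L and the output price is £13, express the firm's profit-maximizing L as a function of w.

L(w) = 169/w²

MP_L = (1/2)·2·L^(-1/2) = L^(-1/2).
Setting P·MP_L = w: 13·L^(-1/2) = w.
Solving for L: L^(-1/2) = w/13, so L = (13/w)^(2).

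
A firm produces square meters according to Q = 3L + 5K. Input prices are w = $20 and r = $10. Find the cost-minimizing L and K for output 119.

L* = 0, K* = 23.8

The inputs are perfect substitutes, so the firm uses whichever has the lower cost per unit of output.
Cost per unit of output via L is w/3 = 20/3; via K it is r/5 = 2. K is cheaper.
Producing Q = 119 with K alone: L = 0, K = 23.8.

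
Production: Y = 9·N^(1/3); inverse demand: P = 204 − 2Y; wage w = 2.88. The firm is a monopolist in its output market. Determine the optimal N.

Marginal revenue from the inverse demand is MR = 204 − 4Y.
The marginal product is MP_N = 3·N^(-2/3).
A monopolist hires until marginal revenue product equals the wage: MR·MP_N = w.
At N, Y = 9·N^(1/3). Substituting and solving: (204 − 36·N^(1/3))·3·N^(-2/3) = 2.88 gives N = 125.

N* = 125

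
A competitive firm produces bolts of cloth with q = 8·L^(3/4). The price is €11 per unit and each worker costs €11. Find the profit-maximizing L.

L* = 1296

MP_L = (3/4)·8·L^(-1/4) = 6·L^(-1/4).
Profit maximization for a price taker requires P·MP_L = w: 11·6·L^(-1/4) = 11.
So L^(-1/4) = 1/6, which gives L = 1296.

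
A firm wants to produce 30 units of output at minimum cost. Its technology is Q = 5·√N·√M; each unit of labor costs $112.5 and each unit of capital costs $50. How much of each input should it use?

N* = 4, M* = 9

Cost minimization requires the marginal rate of technical substitution to equal the input-price ratio: MP_N/MP_M = w/r.
Here MP_N/MP_M = (1/2)·(M/N)/(1/2) = (M/N). Setting this equal to 112.5/50 = 2.25 gives M = 2.25N.
Substituting into Q = 30: 5·N^(1/2)·(2.25N)^(1/2) = 30.
Solving, N = 4 and M = 9.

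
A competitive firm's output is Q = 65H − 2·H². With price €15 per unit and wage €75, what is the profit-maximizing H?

The marginal product of H is MP_H = 65 − 4H.
A price-taking firm hires until the value of the marginal product equals the wage: P·MP_H = w, so 15·(65 − 4H) = 75.
Then 65 − 4H = 5, giving H = 15.

H* = 15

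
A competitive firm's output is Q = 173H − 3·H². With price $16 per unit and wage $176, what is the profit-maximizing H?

H* = 27

The marginal product of H is MP_H = 173 − 6H.
A price-taking firm hires until the value of the marginal product equals the wage: P·MP_H = w, so 16·(173 − 6H) = 176.
Then 173 − 6H = 11, giving H = 27.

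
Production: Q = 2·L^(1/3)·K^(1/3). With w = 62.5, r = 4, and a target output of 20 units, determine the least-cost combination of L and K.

L* = 8, K* = 125

Cost minimization requires the marginal rate of technical substitution to equal the input-price ratio: MP_L/MP_K = w/r.
Here MP_L/MP_K = (1/3)·(K/L)/(1/3) = (K/L). Setting this equal to 62.5/4 = 15.625 gives K = 15.625L.
Substituting into Q = 20: 2·L^(1/3)·(15.625L)^(1/3) = 20.
Solving, L = 8 and K = 125.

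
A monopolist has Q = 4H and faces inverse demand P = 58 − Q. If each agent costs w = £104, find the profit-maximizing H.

Marginal revenue from the inverse demand is MR = 58 − 2Q.
The marginal product is MP_H = 4.
A monopolist hires until marginal revenue product equals the wage: MR·MP_H = w.
(58 − 8H)·4 = 104, so H = 4.

H* = 4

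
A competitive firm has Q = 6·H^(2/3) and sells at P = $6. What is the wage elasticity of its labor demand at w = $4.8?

MP_H = (2/3)·6·H^(-1/3), so P·MP_H = w gives 24·H^(-1/3) = w.
Solving, H(w) = (24/w)^(3). This is a constant-elasticity form: H ∝ w^(−3), so ε = −3.

ε = -3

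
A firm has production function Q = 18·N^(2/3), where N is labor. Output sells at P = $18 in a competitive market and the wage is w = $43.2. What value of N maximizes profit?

MP_N = (2/3)·18·N^(-1/3) = 12·N^(-1/3).
Profit maximization for a price taker requires P·MP_N = w: 18·12·N^(-1/3) = 43.2.
So N^(-1/3) = 0.2, which gives N = 125.

N* = 125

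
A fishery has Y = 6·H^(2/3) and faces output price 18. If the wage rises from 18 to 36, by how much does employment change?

From P·MP_H = w with MP_H = 4·H^(-1/3), the labor demand is H(w) = (72/w)^(3).
At w = 18: H = 64. At w = 36: H = 8.
ΔH = 8 − 64 = -56.

ΔH = -56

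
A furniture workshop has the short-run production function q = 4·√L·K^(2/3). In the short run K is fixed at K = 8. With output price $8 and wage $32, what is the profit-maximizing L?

With K = 8, MP_L = (1/2)·4·L^(-1/2)·8^(2/3) = 8·L^(-1/2).
Profit maximization for a price taker requires P·MP_L = w: 8·8·L^(-1/2) = 32.
So L^(-1/2) = 0.5, which gives L = 4.

L* = 4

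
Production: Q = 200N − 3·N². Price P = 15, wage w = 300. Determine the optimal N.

The marginal product of N is MP_N = 200 − 6N.
A price-taking firm hires until the value of the marginal product equals the wage: P·MP_N = w, so 15·(200 − 6N) = 300.
Then 200 − 6N = 20, giving N = 30.

N* = 30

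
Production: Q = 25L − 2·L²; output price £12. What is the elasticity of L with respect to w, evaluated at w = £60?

From P·MP_L = w with MP_L = 25 − 4L, labor demand is L(w) = (25 − w/12)/4.
dL/dw = −1/(48) = -1/48.
At w = 60, L = 5, so ε = (dL/dw)·(w/L) = (-1/48)·(60/5) = -0.25.

ε = -0.25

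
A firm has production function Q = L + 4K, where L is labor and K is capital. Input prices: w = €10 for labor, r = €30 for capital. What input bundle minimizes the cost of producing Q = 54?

L* = 0, K* = 13.5

The inputs are perfect substitutes, so the firm uses whichever has the lower cost per unit of output.
Cost per unit of output via L is 10; via K it is 7.5. K is cheaper.
Producing Q = 54 with K alone: L = 0, K = 13.5.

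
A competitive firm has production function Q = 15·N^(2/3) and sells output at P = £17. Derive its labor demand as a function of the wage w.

N(w) = 4913000/w³

MP_N = (2/3)·15·N^(-1/3) = 10·N^(-1/3).
Setting P·MP_N = w: 170·N^(-1/3) = w.
Solving for N: N^(-1/3) = w/170, so N = (170/w)^(3).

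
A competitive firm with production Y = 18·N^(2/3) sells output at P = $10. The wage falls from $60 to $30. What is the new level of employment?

N* = 64

From P·MP_N = w with MP_N = 12·N^(-1/3), the labor demand is N(w) = (120/w)^(3).
At w = 60: N = 8. At w = 30: N = 64.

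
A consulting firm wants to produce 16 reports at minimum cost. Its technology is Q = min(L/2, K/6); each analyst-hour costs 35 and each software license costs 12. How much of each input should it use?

L* = 32, K* = 96

With a fixed-proportions technology, the cost-minimizing bundle uses no slack in either input: L/2 = K/6 = Q.
So L = 2·16 = 32 and K = 6·16 = 96.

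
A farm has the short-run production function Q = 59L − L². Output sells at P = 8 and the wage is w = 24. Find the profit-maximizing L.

L* = 28

The marginal product of L is MP_L = 59 − 2L.
A price-taking firm hires until the value of the marginal product equals the wage: P·MP_L = w, so 8·(59 − 2L) = 24.
Then 59 − 2L = 3, giving L = 28.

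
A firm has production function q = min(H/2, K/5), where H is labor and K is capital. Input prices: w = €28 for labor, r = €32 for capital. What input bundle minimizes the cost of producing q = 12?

H* = 24, K* = 60

With a fixed-proportions technology, the cost-minimizing bundle uses no slack in either input: H/2 = K/5 = q.
So H = 2·12 = 24 and K = 5·12 = 60.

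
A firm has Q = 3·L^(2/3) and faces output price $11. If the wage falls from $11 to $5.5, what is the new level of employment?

From P·MP_L = w with MP_L = 2·L^(-1/3), the labor demand is L(w) = (22/w)^(3).
At w = 11: L = 8. At w = 5.5: L = 64.

L* = 64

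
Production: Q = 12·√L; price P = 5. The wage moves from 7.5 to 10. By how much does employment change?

ΔL = -7

From P·MP_L = w with MP_L = 6·L^(-1/2), the labor demand is L(w) = (30/w)^(2).
At w = 7.5: L = 16. At w = 10: L = 9.
ΔL = 9 − 16 = -7.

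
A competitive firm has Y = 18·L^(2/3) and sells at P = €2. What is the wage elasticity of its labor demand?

ε = -3

MP_L = (2/3)·18·L^(-1/3), so P·MP_L = w gives 24·L^(-1/3) = w.
Solving, L(w) = (24/w)^(3). This is a constant-elasticity form: L ∝ w^(−3), so ε = −3.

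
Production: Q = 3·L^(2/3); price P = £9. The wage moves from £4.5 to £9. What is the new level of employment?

L* = 8

From P·MP_L = w with MP_L = 2·L^(-1/3), the labor demand is L(w) = (18/w)^(3).
At w = 4.5: L = 64. At w = 9: L = 8.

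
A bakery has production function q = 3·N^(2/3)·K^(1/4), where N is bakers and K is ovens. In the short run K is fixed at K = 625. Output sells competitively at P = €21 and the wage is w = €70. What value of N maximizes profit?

N* = 27

With K = 625, MP_N = (2/3)·3·N^(-1/3)·625^(1/4) = 10·N^(-1/3).
Profit maximization for a price taker requires P·MP_N = w: 21·10·N^(-1/3) = 70.
So N^(-1/3) = 1/3, which gives N = 27.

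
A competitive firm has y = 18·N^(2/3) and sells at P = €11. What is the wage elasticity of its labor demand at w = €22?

MP_N = (2/3)·18·N^(-1/3), so P·MP_N = w gives 132·N^(-1/3) = w.
Solving, N(w) = (132/w)^(3). This is a constant-elasticity form: N ∝ w^(−3), so ε = −3.

ε = -3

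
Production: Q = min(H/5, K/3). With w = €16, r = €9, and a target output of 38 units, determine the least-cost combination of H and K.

With a fixed-proportions technology, the cost-minimizing bundle uses no slack in either input: H/5 = K/3 = Q.
So H = 5·38 = 190 and K = 3·38 = 114.

H* = 190, K* = 114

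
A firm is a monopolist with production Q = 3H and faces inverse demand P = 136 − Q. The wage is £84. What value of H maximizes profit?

Marginal revenue from the inverse demand is MR = 136 − 2Q.
The marginal product is MP_H = 3.
A monopolist hires until marginal revenue product equals the wage: MR·MP_H = w.
(136 − 6H)·3 = 84, so H = 18.

H* = 18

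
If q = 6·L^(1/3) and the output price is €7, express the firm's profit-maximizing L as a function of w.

MP_L = (1/3)·6·L^(-2/3) = 2·L^(-2/3).
Setting P·MP_L = w: 14·L^(-2/3) = w.
Solving for L: L^(-2/3) = w/14, so L = (14/w)^(3/2).

L(w) = (14/w)^(3/2)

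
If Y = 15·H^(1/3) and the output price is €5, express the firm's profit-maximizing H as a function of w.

H(w) = (25/w)^(3/2)

MP_H = (1/3)·15·H^(-2/3) = 5·H^(-2/3).
Setting P·MP_H = w: 25·H^(-2/3) = w.
Solving for H: H^(-2/3) = w/25, so H = (25/w)^(3/2).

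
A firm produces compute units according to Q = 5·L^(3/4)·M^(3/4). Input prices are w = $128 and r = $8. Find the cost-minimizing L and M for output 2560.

Cost minimization requires the marginal rate of technical substitution to equal the input-price ratio: MP_L/MP_M = w/r.
Here MP_L/MP_M = (3/4)·(M/L)/(3/4) = (M/L). Setting this equal to 128/8 = 16 gives M = 16L.
Substituting into Q = 2560: 5·L^(3/4)·(16L)^(3/4) = 2560.
Solving, L = 16 and M = 256.

L* = 16, M* = 256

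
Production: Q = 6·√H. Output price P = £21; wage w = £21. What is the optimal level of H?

H* = 9

MP_H = (1/2)·6·H^(-1/2) = 3·H^(-1/2).
Profit maximization for a price taker requires P·MP_H = w: 21·3·H^(-1/2) = 21.
So H^(-1/2) = 1/3, which gives H = 9.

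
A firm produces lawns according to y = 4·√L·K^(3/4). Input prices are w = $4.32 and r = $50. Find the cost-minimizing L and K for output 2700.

Cost minimization requires the marginal rate of technical substitution to equal the input-price ratio: MP_L/MP_K = w/r.
Here MP_L/MP_K = (1/2)·(K/L)/(3/4) = (2/3)·(K/L). Setting this equal to 4.32/50 = 0.0864 gives K = 0.1296L.
Substituting into y = 2700: 4·L^(1/2)·(0.1296L)^(3/4) = 2700.
Solving, L = 625 and K = 81.

L* = 625, K* = 81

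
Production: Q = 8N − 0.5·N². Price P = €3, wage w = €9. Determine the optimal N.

The marginal product of N is MP_N = 8 − N.
A price-taking firm hires until the value of the marginal product equals the wage: P·MP_N = w, so 3·(8 − N) = 9.
Then 8 − N = 3, giving N = 5.

N* = 5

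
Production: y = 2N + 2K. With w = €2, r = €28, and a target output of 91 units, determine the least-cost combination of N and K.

The inputs are perfect substitutes, so the firm uses whichever has the lower cost per unit of output.
Cost per unit of output via N is w/2 = 1; via K it is r/2 = 14. N is cheaper.
Producing y = 91 with N alone: N = 45.5, K = 0.

N* = 45.5, K* = 0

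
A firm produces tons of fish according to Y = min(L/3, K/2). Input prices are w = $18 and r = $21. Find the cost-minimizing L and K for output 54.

With a fixed-proportions technology, the cost-minimizing bundle uses no slack in either input: L/3 = K/2 = Y.
So L = 3·54 = 162 and K = 2·54 = 108.

L* = 162, K* = 108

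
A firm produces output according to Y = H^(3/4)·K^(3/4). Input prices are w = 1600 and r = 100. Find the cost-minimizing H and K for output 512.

H* = 16, K* = 256

Cost minimization requires the marginal rate of technical substitution to equal the input-price ratio: MP_H/MP_K = w/r.
Here MP_H/MP_K = (3/4)·(K/H)/(3/4) = (K/H). Setting this equal to 1600/100 = 16 gives K = 16H.
Substituting into Y = 512: H^(3/4)·(16H)^(3/4) = 512.
Solving, H = 16 and K = 256.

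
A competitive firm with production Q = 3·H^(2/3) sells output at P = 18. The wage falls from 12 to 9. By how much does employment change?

ΔH = 37

From P·MP_H = w with MP_H = 2·H^(-1/3), the labor demand is H(w) = (36/w)^(3).
At w = 12: H = 27. At w = 9: H = 64.
ΔH = 64 − 27 = 37.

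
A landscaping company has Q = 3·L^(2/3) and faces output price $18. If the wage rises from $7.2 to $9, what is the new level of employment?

From P·MP_L = w with MP_L = 2·L^(-1/3), the labor demand is L(w) = (36/w)^(3).
At w = 7.2: L = 125. At w = 9: L = 64.

L* = 64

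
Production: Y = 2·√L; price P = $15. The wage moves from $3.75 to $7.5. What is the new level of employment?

From P·MP_L = w with MP_L = L^(-1/2), the labor demand is L(w) = (15/w)^(2).
At w = 3.75: L = 16. At w = 7.5: L = 4.

L* = 4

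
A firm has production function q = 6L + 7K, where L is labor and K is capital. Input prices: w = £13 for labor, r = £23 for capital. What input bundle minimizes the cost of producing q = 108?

L* = 18, K* = 0

The inputs are perfect substitutes, so the firm uses whichever has the lower cost per unit of output.
Cost per unit of output via L is w/6 = 13/6; via K it is r/7 = 23/7. L is cheaper.
Producing q = 108 with L alone: L = 18, K = 0.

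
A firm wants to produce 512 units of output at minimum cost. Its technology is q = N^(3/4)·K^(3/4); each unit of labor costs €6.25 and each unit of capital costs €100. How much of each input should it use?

N* = 256, K* = 16

Cost minimization requires the marginal rate of technical substitution to equal the input-price ratio: MP_N/MP_K = w/r.
Here MP_N/MP_K = (3/4)·(K/N)/(3/4) = (K/N). Setting this equal to 6.25/100 = 0.0625 gives K = 0.0625N.
Substituting into q = 512: N^(3/4)·(0.0625N)^(3/4) = 512.
Solving, N = 256 and K = 16.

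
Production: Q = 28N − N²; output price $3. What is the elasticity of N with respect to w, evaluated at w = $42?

ε = -1

From P·MP_N = w with MP_N = 28 − 2N, labor demand is N(w) = (28 − w/3)/2.
dN/dw = −1/(6) = -1/6.
At w = 42, N = 7, so ε = (dN/dw)·(w/N) = (-1/6)·(42/7) = -1.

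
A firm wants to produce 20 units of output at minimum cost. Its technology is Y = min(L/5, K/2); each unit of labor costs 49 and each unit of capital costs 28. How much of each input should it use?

With a fixed-proportions technology, the cost-minimizing bundle uses no slack in either input: L/5 = K/2 = Y.
So L = 5·20 = 100 and K = 2·20 = 40.

L* = 100, K* = 40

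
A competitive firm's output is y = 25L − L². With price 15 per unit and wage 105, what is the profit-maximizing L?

The marginal product of L is MP_L = 25 − 2L.
A price-taking firm hires until the value of the marginal product equals the wage: P·MP_L = w, so 15·(25 − 2L) = 105.
Then 25 − 2L = 7, giving L = 9.

L* = 9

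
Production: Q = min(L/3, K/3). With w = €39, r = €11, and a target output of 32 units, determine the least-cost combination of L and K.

With a fixed-proportions technology, the cost-minimizing bundle uses no slack in either input: L/3 = K/3 = Q.
So L = 3·32 = 96 and K = 3·32 = 96.

L* = 96, K* = 96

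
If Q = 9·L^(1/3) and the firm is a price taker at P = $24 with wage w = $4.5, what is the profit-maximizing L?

MP_L = (1/3)·9·L^(-2/3) = 3·L^(-2/3).
Profit maximization for a price taker requires P·MP_L = w: 24·3·L^(-2/3) = 4.5.
So L^(-2/3) = 0.0625, which gives L = 64.

L* = 64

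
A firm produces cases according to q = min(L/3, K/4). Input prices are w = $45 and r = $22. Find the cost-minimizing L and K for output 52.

With a fixed-proportions technology, the cost-minimizing bundle uses no slack in either input: L/3 = K/4 = q.
So L = 3·52 = 156 and K = 4·52 = 208.

L* = 156, K* = 208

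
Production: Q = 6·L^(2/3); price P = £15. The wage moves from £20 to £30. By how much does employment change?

ΔL = -19

From P·MP_L = w with MP_L = 4·L^(-1/3), the labor demand is L(w) = (60/w)^(3).
At w = 20: L = 27. At w = 30: L = 8.
ΔL = 8 − 27 = -19.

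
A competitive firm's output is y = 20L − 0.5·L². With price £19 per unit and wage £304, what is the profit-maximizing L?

L* = 4

The marginal product of L is MP_L = 20 − L.
A price-taking firm hires until the value of the marginal product equals the wage: P·MP_L = w, so 19·(20 − L) = 304.
Then 20 − L = 16, giving L = 4.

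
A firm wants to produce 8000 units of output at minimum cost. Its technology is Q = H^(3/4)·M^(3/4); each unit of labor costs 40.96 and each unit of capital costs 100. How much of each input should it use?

Cost minimization requires the marginal rate of technical substitution to equal the input-price ratio: MP_H/MP_M = w/r.
Here MP_H/MP_M = (3/4)·(M/H)/(3/4) = (M/H). Setting this equal to 40.96/100 = 0.4096 gives M = 0.4096H.
Substituting into Q = 8000: H^(3/4)·(0.4096H)^(3/4) = 8000.
Solving, H = 625 and M = 256.

H* = 625, M* = 256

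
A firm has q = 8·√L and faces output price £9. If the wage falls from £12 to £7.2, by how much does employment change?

ΔL = 16

From P·MP_L = w with MP_L = 4·L^(-1/2), the labor demand is L(w) = (36/w)^(2).
At w = 12: L = 9. At w = 7.2: L = 25.
ΔL = 25 − 9 = 16.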